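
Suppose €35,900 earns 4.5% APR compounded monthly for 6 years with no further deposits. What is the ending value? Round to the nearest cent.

Periodic rate i = 0.045/12 = 0.00375; n = 6 × 12 = 72 periods.
FV = 35,900 × (1 + 0.00375)^72 = 47,003.9813

€47,003.98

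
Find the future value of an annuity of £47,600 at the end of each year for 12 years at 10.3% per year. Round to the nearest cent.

£1,036,430.09

FV = 47600 × [(1+0.103)^12 − 1] / 0.103 = 47600 × 21.773741 = 1,036,430.0858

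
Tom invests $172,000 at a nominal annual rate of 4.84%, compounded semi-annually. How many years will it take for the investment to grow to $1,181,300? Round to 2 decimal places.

Periodic rate i = 0.0484/2 = 0.0242.
n = ln(1.1813e+06/172000) / ln(1+0.0242) = ln(6.86802) / 0.023912 = 80.5826 half-years
= 80.5826/2 years

40.29 years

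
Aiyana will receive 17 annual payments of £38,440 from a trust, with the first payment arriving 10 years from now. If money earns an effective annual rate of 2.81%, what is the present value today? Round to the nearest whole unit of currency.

£400,489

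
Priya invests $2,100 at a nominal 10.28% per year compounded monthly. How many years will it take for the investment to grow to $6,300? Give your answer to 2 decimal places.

10.73 years

Periodic rate i = 0.1028/12 = 0.00856667.
(1+i)^n = 6300/2100 = 3.00000, so n = ln 3.00000 / ln 1.00857 = 128.7912 months
= 128.7912/12 years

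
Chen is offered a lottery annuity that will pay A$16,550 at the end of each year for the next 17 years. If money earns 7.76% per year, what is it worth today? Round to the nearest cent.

A$153,410.35

PV = 16550 × [1 − (1+0.0776)^(−17)] / 0.0776 = 16550 × 9.269507 = 153,410.3484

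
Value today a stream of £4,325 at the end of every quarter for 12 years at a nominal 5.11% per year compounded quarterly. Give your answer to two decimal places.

i = 0.0511/4 = 0.012775 per quarter; n = 12·4 = 48.
PV = PMT · [1 − (1+i)^(−n)] / i = 4325 · 35.716436 = 154,473.5875

£154,473.59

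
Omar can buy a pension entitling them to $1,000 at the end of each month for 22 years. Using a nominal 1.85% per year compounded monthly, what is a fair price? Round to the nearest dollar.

$216,744

i = 0.0185/12 = 0.00154167 per month; n = 22·12 = 264.
PV = PMT · [1 − (1+i)^(−n)] / i = 1000 · 216.744103 = 216,744.1034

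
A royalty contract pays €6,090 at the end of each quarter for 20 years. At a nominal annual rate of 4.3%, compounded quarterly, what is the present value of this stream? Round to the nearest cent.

€325,682.60

i = 0.043/4 = 0.01075 per quarter; n = 20·4 = 80.
Annuity factor a(80|0.01075) = 53.478260; PV = 6090 × 53.478260 = 325,682.6026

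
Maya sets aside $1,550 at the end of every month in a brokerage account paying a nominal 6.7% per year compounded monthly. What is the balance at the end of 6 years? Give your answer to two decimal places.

$136,901.81

i = 0.067/12 = 0.00558333 per month; n = 6·12 = 72.
FV = 1550 × [(1+0.00558333)^72 − 1] / 0.00558333 = 1550 × 88.323749 = 136,901.8112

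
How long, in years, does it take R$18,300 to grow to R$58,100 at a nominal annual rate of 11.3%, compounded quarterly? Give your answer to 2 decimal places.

10.37 years

Periodic rate i = 0.113/4 = 0.02825.
n = ln(58100/18300) / ln(1+0.02825) = ln(3.17486) / 0.027858 = 41.4693 quarters
= 41.4693/4 years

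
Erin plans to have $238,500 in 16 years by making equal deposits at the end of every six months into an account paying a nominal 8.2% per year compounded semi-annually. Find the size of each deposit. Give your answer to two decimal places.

Periodic rate i = 0.082/2 = 0.041; n = 16 × 2 = 32 periods.
FV-annuity factor = 63.844471; PMT = 238500 / 63.844471 = 3,735.6406

$3,735.64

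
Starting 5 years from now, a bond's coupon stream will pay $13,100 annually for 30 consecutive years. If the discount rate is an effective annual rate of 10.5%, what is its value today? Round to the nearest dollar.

$79,496

Value one period before first payment (t=4): 13100 × [1 − (1+0.105)^(−30)] / 0.105 = 13100 × 9.047442 = 118,521.4871
PV₀ = 118,521.4871 / (1+0.105)^4 = 118,521.4871 / 1.490902 = 79,496.4948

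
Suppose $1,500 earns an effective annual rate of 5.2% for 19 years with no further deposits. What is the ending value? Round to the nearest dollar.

FV = PV·(1+i)^n = 1,500 × 2.619987 = 3,929.9798

$3,930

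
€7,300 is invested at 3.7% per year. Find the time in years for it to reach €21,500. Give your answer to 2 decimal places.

29.73 years

n = ln(21500/7300) / ln(1+0.037) = ln(2.94521) / 0.036332 = 29.7308 years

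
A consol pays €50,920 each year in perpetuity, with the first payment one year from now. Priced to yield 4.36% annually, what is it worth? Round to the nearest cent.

€1,167,889.91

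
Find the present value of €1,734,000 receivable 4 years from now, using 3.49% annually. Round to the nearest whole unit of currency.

PV = 1,734,000 / (1 + 0.0349)^4 = 1,734,000 / 1.147080 = 1,511,664.9565

€1,511,665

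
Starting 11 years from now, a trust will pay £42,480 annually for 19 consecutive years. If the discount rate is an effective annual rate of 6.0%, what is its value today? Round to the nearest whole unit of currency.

Value one period before first payment (t=10): 42480 × [1 − (1+0.06)^(−19)] / 0.06 = 42480 × 11.158116 = 473,996.7886
Discount back 10 years: 473,996.7886 × (1+0.06)^(−10) = 473,996.7886 × 0.558395 = 264,677.3310

£264,677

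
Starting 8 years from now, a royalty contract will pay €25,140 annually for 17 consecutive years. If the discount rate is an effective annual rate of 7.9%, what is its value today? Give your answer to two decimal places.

€135,578.32

Value one period before first payment (t=7): 25140 × [1 − (1+0.079)^(−17)] / 0.079 = 25140 × 9.182799 = 230,855.5774
PV₀ = 230,855.5774 / (1+0.079)^7 = 230,855.5774 / 1.702747 = 135,578.3233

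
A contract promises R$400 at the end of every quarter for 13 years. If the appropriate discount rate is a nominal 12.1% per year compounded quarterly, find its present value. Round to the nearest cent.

Periodic rate i = 0.121/4 = 0.03025; n = 13 × 4 = 52 periods.
PV = 400 × [1 − (1+0.03025)^(−52)] / 0.03025 = 400 × 26.039126 = 10,415.6506

R$10,415.65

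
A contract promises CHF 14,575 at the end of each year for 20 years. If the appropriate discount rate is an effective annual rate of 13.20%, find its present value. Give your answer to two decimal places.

PV = 14575 × [1 − (1+0.132)^(−20)] / 0.132 = 14575 × 6.941161 = 101,167.4257

CHF 101,167.43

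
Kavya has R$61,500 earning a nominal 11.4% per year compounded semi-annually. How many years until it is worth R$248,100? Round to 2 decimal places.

12.58 years

Periodic rate i = 0.114/2 = 0.057.
n = ln(248100/61500) / ln(1+0.057) = ln(4.03415) / 0.055435 = 25.1610 half-years
= 25.1610/2 years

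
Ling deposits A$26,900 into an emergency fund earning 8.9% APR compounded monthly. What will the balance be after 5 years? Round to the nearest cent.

A$41,908.31

With 12 periods per year: i = 0.00741667, n = 60.
26,900 × (1+0.00741667)^60 = 26,900 × 1.557930 = 41,908.3123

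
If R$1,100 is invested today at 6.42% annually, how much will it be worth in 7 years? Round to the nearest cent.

1,100 × (1+0.0642)^7 = 1,100 × 1.545834 = 1,700.4171

R$1,700.42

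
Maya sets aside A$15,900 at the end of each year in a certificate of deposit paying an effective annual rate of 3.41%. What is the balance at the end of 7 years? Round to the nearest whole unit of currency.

A$123,356

Accumulation factor s(7|0.0341) = 7.758215; FV = 15900 × 7.758215 = 123,355.6166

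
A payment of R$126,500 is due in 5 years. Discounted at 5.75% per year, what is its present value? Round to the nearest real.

R$95,651

PV = 126,500 / (1 + 0.0575)^5 = 126,500 / 1.322519 = 95,650.8085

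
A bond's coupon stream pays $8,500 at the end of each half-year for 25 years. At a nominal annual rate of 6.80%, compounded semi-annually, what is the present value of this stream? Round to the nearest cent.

i = 0.068/2 = 0.034 per half-year; n = 25·2 = 50.
PV = 8500 × [1 − (1+0.034)^(−50)] / 0.034 = 8500 × 23.884705 = 203,019.9937

$203,019.99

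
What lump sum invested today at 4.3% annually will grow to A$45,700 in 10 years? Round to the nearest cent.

A$29,996.67

PV = 45,700 / (1 + 0.043)^10 = 45,700 / 1.523502 = 29,996.6749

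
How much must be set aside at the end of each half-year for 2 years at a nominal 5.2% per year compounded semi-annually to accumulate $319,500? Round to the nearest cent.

$76,826.49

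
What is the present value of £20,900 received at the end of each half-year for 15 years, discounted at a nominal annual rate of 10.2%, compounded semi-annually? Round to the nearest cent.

£317,654.07

With 2 periods per year: i = 0.051, n = 30.
Annuity factor a(30|0.051) = 15.198759; PV = 20900 × 15.198759 = 317,654.0723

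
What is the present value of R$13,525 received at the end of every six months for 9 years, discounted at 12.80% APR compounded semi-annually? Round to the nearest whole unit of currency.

R$142,144

With 2 periods per year: i = 0.064, n = 18.
PV = PMT · [1 − (1+i)^(−n)] / i = 13525 · 10.509705 = 142,143.7540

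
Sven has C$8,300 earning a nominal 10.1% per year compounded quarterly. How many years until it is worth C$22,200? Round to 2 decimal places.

Periodic rate i = 0.101/4 = 0.02525.
(1+i)^n = 22200/8300 = 2.67470, so n = ln 2.67470 / ln 1.02525 = 39.4537 quarters
= 39.4537/4 years

9.86 years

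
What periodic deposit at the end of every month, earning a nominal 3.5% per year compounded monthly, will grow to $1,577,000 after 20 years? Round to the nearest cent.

Periodic rate i = 0.035/12 = 0.00291667; n = 20 × 12 = 240 periods.
PMT = 1.577e+06 / ( [(1+0.00291667)^240 − 1] / 0.00291667 ) = 1.577e+06 / 346.869269 = 4,546.3814

$4,546.38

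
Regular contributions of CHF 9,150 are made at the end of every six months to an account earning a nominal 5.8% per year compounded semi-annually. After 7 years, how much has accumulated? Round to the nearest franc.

CHF 155,285

i = 0.058/2 = 0.029 per half-year; n = 7·2 = 14.
Accumulation factor s(14|0.029) = 16.971017; FV = 9150 × 16.971017 = 155,284.8061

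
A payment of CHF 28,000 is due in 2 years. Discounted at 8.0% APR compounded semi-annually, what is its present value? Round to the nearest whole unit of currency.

CHF 23,935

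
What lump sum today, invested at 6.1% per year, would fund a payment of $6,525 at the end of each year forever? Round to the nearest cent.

PV = C/r = 6525/0.061 = 106,967.2131

$106,967.21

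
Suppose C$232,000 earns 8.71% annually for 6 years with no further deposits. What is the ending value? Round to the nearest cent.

C$382,917.27

232,000 × (1+0.0871)^6 = 232,000 × 1.650505 = 382,917.2748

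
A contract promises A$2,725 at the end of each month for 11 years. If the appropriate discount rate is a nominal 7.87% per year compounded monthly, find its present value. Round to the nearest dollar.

A$240,182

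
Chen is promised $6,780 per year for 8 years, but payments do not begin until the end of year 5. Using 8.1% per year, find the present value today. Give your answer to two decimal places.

PV at t=4 (ordinary 8-year annuity): 6780 × a(8|0.081) = 6780 × 5.724895 = 38,814.7871
Discount back 4 years: 38,814.7871 × (1+0.081)^(−4) = 38,814.7871 × 0.732314 = 28,424.6047

$28,424.60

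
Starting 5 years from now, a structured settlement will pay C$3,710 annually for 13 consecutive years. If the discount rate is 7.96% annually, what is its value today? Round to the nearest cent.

C$21,632.82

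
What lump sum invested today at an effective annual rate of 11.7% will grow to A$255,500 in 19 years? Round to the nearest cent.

A$31,216.24

PV = FV·(1+i)^(−n) = 255,500 × 0.122177 = 31,216.2417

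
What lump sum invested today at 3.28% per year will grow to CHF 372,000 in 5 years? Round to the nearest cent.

PV = 372,000 / (1 + 0.0328)^5 = 372,000 / 1.175117 = 316,564.1959

CHF 316,564.20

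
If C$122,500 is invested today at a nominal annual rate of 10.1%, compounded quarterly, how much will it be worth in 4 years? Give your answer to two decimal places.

With 4 periods per year: i = 0.02525, n = 16.
122,500 × (1+0.02525)^16 = 122,500 × 1.490309 = 182,562.9043

C$182,562.90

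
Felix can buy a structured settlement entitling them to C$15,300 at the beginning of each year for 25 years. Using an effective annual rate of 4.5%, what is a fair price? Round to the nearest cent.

PV = PMT · [1 − (1+i)^(−n)] / i × (1+i) = 15300 · 15.495478 = 237,080.8190
(Beginning-of-period payments → annuity-due factor ×(1+i).)

C$237,080.82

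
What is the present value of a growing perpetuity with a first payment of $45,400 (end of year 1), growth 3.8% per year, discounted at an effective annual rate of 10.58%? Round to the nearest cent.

PV = PMT / (i − g) = 45400 / (0.1058 − 0.038) = 45400 / 0.067800 = 669,616.5192

$669,616.52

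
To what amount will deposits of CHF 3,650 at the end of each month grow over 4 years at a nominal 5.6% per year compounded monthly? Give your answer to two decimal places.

CHF 195,863.69

With 12 periods per year: i = 0.00466667, n = 48.
Accumulation factor s(48|0.00466667) = 53.661284; FV = 3650 × 53.661284 = 195,863.6850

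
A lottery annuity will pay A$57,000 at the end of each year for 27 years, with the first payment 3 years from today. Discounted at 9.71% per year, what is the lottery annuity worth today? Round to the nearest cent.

PV at t=2 (ordinary 27-year annuity): 57000 × a(27|0.0971) = 57000 × 9.455068 = 538,938.8863
PV₀ = 538,938.8863 / (1+0.0971)^2 = 538,938.8863 / 1.203628 = 447,761.8523

A$447,761.85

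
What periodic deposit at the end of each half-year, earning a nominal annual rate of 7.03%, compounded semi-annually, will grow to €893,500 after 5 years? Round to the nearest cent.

€76,110.38

Periodic rate i = 0.0703/2 = 0.03515; n = 5 × 2 = 10 periods.
PMT = 893500 / ( [(1+0.03515)^10 − 1] / 0.03515 ) = 893500 / 11.739529 = 76,110.3796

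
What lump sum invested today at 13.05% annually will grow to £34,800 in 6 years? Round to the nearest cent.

£16,670.78

PV = FV·(1+i)^(−n) = 34,800 × 0.479045 = 16,670.7771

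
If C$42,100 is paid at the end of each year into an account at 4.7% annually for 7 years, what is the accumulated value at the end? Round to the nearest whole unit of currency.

C$339,665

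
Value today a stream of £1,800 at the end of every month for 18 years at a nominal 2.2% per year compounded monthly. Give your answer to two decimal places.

£320,808.36

With 12 periods per year: i = 0.00183333, n = 216.
PV = PMT · [1 − (1+i)^(−n)] / i = 1800 · 178.226867 = 320,808.3610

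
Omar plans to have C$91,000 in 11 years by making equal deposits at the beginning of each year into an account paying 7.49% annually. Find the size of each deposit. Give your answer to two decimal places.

FV-annuity factor × (1+i) = 17.412847; PMT = 91000 / 17.412847 = 5,226.0266

C$5,226.03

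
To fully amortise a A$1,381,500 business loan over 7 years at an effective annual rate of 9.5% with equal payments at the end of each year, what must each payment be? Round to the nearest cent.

Annuity-PV factor = 4.949612; PMT = 1.3815e+06 / 4.949612 = 279,112.7749

A$279,112.77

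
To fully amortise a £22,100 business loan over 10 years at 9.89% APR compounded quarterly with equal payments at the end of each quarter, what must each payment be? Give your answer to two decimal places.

£876.31

i = 0.0989/4 = 0.024725 per quarter; n = 10·4 = 40.
PMT = 22100 / ( [1 − (1+0.024725)^(−40)] / 0.024725 ) = 22100 / 25.219434 = 876.3083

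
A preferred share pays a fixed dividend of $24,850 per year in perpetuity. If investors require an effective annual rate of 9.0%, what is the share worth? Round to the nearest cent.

$276,111.11

PV = PMT / i = 24850 / 0.09 = 276,111.1111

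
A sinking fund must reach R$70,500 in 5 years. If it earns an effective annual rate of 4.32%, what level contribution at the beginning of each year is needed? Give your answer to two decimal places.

PMT = 70500 / ( [(1+0.0432)^5 − 1] / 0.0432 × (1+i) ) = 70500 / 5.686555 = 12,397.6639

R$12,397.66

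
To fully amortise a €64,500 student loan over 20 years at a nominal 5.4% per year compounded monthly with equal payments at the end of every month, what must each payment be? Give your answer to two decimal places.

€440.05

i = 0.054/12 = 0.0045 per month; n = 20·12 = 240.
PMT = 64500 / ( [1 − (1+0.0045)^(−240)] / 0.0045 ) = 64500 / 146.573495 = 440.0523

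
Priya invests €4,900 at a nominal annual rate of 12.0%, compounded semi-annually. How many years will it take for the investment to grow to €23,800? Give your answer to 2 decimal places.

Periodic rate i = 0.12/2 = 0.06.
(1+i)^n = 23800/4900 = 4.85714, so n = ln 4.85714 / ln 1.06 = 27.1234 half-years
= 27.1234/2 years

13.56 years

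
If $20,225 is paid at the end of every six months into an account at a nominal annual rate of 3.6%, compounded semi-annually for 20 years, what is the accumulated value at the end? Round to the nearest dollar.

$1,170,039

Periodic rate i = 0.036/2 = 0.018; n = 20 × 2 = 40 periods.
FV = 20225 × [(1+0.018)^40 − 1] / 0.018 = 20225 × 57.851119 = 1,170,038.8775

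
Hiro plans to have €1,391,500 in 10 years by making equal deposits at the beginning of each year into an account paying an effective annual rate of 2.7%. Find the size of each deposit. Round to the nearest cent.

€119,832.59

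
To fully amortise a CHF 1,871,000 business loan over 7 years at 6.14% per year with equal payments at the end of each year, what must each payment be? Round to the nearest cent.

CHF 336,831.29

Annuity-PV factor = 5.554710; PMT = 1.871e+06 / 5.554710 = 336,831.2869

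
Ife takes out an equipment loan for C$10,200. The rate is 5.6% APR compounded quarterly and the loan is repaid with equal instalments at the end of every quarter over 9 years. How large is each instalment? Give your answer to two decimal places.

C$362.64

i = 0.056/4 = 0.014 per quarter; n = 9·4 = 36.
Annuity-PV factor = 28.126808; PMT = 10200 / 28.126808 = 362.6434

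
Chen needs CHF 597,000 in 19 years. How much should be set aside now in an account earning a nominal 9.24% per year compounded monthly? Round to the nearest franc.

i = 0.0924/12 = 0.0077 per month; n = 19·12 = 228.
PV = FV·(1+i)^(−n) = 597,000 × 0.173969 = 103,859.7754

CHF 103,860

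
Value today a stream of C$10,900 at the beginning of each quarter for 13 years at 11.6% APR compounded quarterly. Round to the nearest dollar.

C$299,295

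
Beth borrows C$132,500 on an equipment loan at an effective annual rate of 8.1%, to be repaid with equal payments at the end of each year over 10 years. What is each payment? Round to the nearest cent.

Annuity-PV factor = 6.679921; PMT = 132500 / 6.679921 = 19,835.5647

C$19,835.56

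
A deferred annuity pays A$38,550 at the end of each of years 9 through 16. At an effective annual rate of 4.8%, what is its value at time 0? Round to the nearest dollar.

A$172,624

PV at t=8 (ordinary 8-year annuity): 38550 × a(8|0.048) = 38550 × 6.515790 = 251,183.7106
PV₀ = 251,183.7106 / (1+0.048)^8 = 251,183.7106 / 1.455091 = 172,624.0138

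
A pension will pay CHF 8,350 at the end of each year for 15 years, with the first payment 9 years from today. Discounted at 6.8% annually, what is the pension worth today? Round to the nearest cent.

CHF 45,503.01

Value one period before first payment (t=8): 8350 × [1 − (1+0.068)^(−15)] / 0.068 = 8350 × 9.224094 = 77,021.1814
Discount back 8 years: 77,021.1814 × (1+0.068)^(−8) = 77,021.1814 × 0.590786 = 45,503.0130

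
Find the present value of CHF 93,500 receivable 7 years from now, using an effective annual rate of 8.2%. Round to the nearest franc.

CHF 53,854

Discount factor = (1+0.082)^(−7) = 0.575982; PV = 93,500 × 0.575982 = 53,854.3496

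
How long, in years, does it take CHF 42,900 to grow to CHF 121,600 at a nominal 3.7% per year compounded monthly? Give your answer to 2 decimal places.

28.20 years

Periodic rate i = 0.037/12 = 0.00308333.
(1+i)^n = 121600/42900 = 2.83450, so n = ln 2.83450 / ln 1.00308 = 338.4229 months
= 338.4229/12 years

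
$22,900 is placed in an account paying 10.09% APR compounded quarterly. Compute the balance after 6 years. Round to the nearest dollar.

$41,639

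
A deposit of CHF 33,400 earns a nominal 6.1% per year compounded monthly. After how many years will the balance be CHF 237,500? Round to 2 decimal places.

Periodic rate i = 0.061/12 = 0.00508333.
n = ln(237500/33400) / ln(1+0.00508333) = ln(7.11078) / 0.005070 = 386.8708 months
= 386.8708/12 years

32.24 years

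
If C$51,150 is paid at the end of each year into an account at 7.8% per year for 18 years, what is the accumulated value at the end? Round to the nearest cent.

C$1,878,709.96

FV = 51150 × [(1+0.078)^18 − 1] / 0.078 = 51150 × 36.729423 = 1,878,709.9650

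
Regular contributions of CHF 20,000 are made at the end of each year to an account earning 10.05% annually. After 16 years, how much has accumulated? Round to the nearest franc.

FV = 20000 × [(1+0.1005)^16 − 1] / 0.1005 = 20000 × 36.104529 = 722,090.5749

CHF 722,091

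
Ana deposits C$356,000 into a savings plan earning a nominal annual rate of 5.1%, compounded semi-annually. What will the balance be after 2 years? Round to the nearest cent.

C$393,724.70

Periodic rate i = 0.051/2 = 0.0255; n = 2 × 2 = 4 periods.
FV = PV·(1+i)^n = 356,000 × 1.105968 = 393,724.6964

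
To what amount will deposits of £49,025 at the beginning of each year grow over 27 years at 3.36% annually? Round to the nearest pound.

£2,172,750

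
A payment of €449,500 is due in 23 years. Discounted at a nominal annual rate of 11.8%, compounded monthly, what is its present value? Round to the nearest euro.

With 12 periods per year: i = 0.00983333, n = 276.
PV = FV·(1+i)^(−n) = 449,500 × 0.067156 = 30,186.4410

€30,186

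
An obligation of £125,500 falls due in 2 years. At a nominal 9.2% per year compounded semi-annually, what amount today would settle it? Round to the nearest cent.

£104,837.58

With 2 periods per year: i = 0.046, n = 4.
PV = 125,500 / (1 + 0.046)^4 = 125,500 / 1.197090 = 104,837.5801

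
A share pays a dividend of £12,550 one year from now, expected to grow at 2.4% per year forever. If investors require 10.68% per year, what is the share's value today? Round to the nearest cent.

PV = PMT / (i − g) = 12550 / (0.1068 − 0.024) = 12550 / 0.082800 = 151,570.0483

£151,570.05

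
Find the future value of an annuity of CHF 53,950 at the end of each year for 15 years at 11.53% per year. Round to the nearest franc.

CHF 1,936,662

Accumulation factor s(15|0.1153) = 35.897342; FV = 53950 × 35.897342 = 1,936,661.5853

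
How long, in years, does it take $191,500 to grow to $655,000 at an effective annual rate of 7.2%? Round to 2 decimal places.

n = ln(655000/191500) / ln(1+0.072) = ln(3.42037) / 0.069526 = 17.6876 years

17.69 years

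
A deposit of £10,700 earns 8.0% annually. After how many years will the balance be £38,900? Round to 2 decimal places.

(1+i)^n = 38900/10700 = 3.63551, so n = ln 3.63551 / ln 1.08 = 16.7715 years

16.77 years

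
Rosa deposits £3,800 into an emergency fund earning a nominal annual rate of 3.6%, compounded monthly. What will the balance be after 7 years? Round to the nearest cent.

i = 0.036/12 = 0.003 per month; n = 7·12 = 84.
FV = PV·(1+i)^n = 3,800 × 1.286111 = 4,887.2209

£4,887.22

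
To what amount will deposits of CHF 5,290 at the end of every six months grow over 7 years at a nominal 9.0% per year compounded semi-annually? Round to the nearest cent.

Periodic rate i = 0.09/2 = 0.045; n = 7 × 2 = 14 periods.
FV = PMT · [(1+i)^n − 1] / i = 5290 · 18.932109 = 100,150.8586

CHF 100,150.86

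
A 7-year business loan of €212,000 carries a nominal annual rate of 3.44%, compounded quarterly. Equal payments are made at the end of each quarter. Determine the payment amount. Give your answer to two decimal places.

€8,551.93

Periodic rate i = 0.0344/4 = 0.0086; n = 7 × 4 = 28 periods.
Annuity-PV factor = 24.789716; PMT = 212000 / 24.789716 = 8,551.9335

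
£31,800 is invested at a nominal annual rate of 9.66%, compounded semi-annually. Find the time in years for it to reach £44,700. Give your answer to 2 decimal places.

3.61 years

Periodic rate i = 0.0966/2 = 0.0483.
n = ln(44700/31800) / ln(1+0.0483) = ln(1.40566) / 0.047170 = 7.2188 half-years
= 7.2188/2 years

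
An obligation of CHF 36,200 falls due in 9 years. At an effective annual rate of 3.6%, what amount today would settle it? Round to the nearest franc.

CHF 26,331

Discount factor = (1+0.036)^(−9) = 0.727381; PV = 36,200 × 0.727381 = 26,331.2073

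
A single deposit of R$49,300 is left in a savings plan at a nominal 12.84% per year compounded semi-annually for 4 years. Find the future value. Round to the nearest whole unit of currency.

Periodic rate i = 0.1284/2 = 0.0642; n = 4 × 2 = 8 periods.
49,300 × (1+0.0642)^8 = 49,300 × 1.645076 = 81,102.2599

R$81,102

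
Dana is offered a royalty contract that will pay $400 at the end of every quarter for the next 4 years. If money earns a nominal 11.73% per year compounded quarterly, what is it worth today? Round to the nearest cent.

i = 0.1173/4 = 0.029325 per quarter; n = 4·4 = 16.
Annuity factor a(16|0.029325) = 12.626167; PV = 400 × 12.626167 = 5,050.4667

$5,050.47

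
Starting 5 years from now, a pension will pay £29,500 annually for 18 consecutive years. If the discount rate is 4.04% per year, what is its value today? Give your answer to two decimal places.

£317,701.59

Value one period before first payment (t=4): 29500 × [1 − (1+0.0404)^(−18)] / 0.0404 = 29500 × 12.618239 = 372,238.0462
Discount back 4 years: 372,238.0462 × (1+0.0404)^(−4) = 372,238.0462 × 0.853490 = 317,701.5882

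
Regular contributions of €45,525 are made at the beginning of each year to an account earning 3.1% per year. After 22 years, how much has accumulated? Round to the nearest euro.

Accumulation factor s(22|0.031) × (1+i) = 31.842928; FV = 45525 × 31.842928 = 1,449,649.2829
(annuity-due: payments at period start, so ×(1+i).)

€1,449,649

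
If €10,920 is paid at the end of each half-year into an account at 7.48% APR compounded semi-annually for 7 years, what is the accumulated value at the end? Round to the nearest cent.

€196,222.15

i = 0.0748/2 = 0.0374 per half-year; n = 7·2 = 14.
Accumulation factor s(14|0.0374) = 17.969061; FV = 10920 × 17.969061 = 196,222.1461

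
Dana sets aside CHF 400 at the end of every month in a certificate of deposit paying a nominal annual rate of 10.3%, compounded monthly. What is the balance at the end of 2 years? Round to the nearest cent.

Periodic rate i = 0.103/12 = 0.00858333; n = 2 × 12 = 24 periods.
FV = PMT · [(1+i)^n − 1] / i = 400 · 26.525072 = 10,610.0288

CHF 10,610.03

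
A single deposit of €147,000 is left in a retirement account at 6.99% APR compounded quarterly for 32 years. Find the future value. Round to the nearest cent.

With 4 periods per year: i = 0.017475, n = 128.
FV = 147,000 × (1 + 0.017475)^128 = 1,350,072.1195

€1,350,072.12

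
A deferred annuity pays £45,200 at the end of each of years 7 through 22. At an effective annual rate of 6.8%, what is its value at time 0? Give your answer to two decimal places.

PV at t=6 (ordinary 16-year annuity): 45200 × a(16|0.068) = 45200 × 9.573121 = 432,705.0842
Discount back 6 years: 432,705.0842 × (1+0.068)^(−6) = 432,705.0842 × 0.673864 = 291,584.5321

£291,584.53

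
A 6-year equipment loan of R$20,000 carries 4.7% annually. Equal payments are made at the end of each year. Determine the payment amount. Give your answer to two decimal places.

R$3,902.63

PMT = 20000 / ( [1 − (1+0.047)^(−6)] / 0.047 ) = 20000 / 5.124754 = 3,902.6264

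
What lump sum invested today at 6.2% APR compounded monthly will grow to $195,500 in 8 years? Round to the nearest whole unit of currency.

Periodic rate i = 0.062/12 = 0.00516667; n = 8 × 12 = 96 periods.
PV = 195,500 / (1 + 0.00516667)^96 = 195,500 / 1.640044 = 119,204.1198

$119,204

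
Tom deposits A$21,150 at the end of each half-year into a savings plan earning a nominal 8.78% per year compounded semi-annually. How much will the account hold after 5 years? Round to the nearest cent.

A$258,569.39

With 2 periods per year: i = 0.0439, n = 10.
Accumulation factor s(10|0.0439) = 12.225503; FV = 21150 × 12.225503 = 258,569.3932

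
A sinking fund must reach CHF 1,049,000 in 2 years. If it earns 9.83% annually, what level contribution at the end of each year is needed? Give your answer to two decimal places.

PMT = 1.049e+06 / ( [(1+0.0983)^2 − 1] / 0.0983 ) = 1.049e+06 / 2.098300 = 499,928.5136

CHF 499,928.51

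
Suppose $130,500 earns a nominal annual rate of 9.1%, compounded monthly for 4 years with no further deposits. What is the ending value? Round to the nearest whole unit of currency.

Periodic rate i = 0.091/12 = 0.00758333; n = 4 × 12 = 48 periods.
FV = PV·(1+i)^n = 130,500 × 1.437099 = 187,541.4707

$187,541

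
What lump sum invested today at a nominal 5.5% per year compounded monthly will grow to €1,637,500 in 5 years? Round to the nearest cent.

€1,244,581.06

i = 0.055/12 = 0.00458333 per month; n = 5·12 = 60.
Discount factor = (1+0.00458333)^(−60) = 0.760050; PV = 1,637,500 × 0.760050 = 1,244,581.0631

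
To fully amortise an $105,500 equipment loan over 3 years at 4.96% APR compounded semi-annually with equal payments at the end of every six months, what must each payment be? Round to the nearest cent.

$19,140.71

Periodic rate i = 0.0496/2 = 0.0248; n = 3 × 2 = 6 periods.
Annuity-PV factor = 5.511812; PMT = 105500 / 5.511812 = 19,140.7125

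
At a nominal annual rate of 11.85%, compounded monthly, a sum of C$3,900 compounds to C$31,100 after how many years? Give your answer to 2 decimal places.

Periodic rate i = 0.1185/12 = 0.009875.
n = ln(31100/3900) / ln(1+0.009875) = ln(7.97436) / 0.009827 = 211.2877 months
= 211.2877/12 years

17.61 years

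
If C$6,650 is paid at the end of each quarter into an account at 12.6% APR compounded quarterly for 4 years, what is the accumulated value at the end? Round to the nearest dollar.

Periodic rate i = 0.126/4 = 0.0315; n = 4 × 4 = 16 periods.
Accumulation factor s(16|0.0315) = 20.397106; FV = 6650 × 20.397106 = 135,640.7562

C$135,641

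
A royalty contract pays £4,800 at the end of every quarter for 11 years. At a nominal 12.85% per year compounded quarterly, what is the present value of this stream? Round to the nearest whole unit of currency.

£112,248

i = 0.1285/4 = 0.032125 per quarter; n = 11·4 = 44.
PV = PMT · [1 − (1+i)^(−n)] / i = 4800 · 23.384932 = 112,247.6737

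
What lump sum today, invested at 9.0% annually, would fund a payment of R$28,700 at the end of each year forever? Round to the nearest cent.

R$318,888.89

PV = PMT / i = 28700 / 0.09 = 318,888.8889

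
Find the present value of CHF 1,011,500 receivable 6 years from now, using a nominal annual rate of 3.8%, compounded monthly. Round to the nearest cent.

Periodic rate i = 0.038/12 = 0.00316667; n = 6 × 12 = 72 periods.
PV = 1,011,500 / (1 + 0.00316667)^72 = 1,011,500 / 1.255633 = 805,569.8348

CHF 805,569.83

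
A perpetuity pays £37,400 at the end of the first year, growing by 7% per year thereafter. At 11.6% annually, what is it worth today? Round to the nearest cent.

£813,043.48

PV = D₁/(r − g) = 37400/(0.116 − 0.07) = 813,043.4783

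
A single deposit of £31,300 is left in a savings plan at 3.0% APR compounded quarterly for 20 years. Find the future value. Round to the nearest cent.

£56,904.78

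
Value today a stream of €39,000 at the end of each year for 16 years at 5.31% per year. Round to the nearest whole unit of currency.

€413,499

PV = PMT · [1 − (1+i)^(−n)] / i = 39000 · 10.602546 = 413,499.3079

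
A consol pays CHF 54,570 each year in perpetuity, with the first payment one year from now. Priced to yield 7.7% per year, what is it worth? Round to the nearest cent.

PV = C/r = 54570/0.077 = 708,701.2987

CHF 708,701.30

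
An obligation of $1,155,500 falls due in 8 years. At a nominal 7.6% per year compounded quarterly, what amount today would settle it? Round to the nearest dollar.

Periodic rate i = 0.076/4 = 0.019; n = 8 × 4 = 32 periods.
Discount factor = (1+0.019)^(−32) = 0.547553; PV = 1,155,500 × 0.547553 = 632,697.4172

$632,697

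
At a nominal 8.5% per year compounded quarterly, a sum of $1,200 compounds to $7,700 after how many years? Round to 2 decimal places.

22.10 years

Periodic rate i = 0.085/4 = 0.02125.
(1+i)^n = 7700/1200 = 6.41667, so n = ln 6.41667 / ln 1.02125 = 88.4038 quarters
= 88.4038/4 years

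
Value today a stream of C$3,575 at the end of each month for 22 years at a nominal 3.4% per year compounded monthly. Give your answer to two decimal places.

C$663,924.05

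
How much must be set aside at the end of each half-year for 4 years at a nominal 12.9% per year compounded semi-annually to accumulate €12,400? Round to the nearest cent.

€1,232.76

With 2 periods per year: i = 0.0645, n = 8.
FV-annuity factor = 10.058759; PMT = 12400 / 10.058759 = 1,232.7565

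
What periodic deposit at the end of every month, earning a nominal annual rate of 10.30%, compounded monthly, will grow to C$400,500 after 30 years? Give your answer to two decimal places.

C$166.16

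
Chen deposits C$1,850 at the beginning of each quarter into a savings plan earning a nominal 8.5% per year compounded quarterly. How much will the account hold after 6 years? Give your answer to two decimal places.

C$58,361.26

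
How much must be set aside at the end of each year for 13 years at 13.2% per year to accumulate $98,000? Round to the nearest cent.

FV-annuity factor = 30.393283; PMT = 98000 / 30.393283 = 3,224.3967

$3,224.40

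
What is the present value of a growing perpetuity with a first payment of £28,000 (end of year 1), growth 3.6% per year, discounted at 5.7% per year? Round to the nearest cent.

£1,333,333.33

PV = PMT / (i − g) = 28000 / (0.057 − 0.036) = 28000 / 0.021000 = 1,333,333.3333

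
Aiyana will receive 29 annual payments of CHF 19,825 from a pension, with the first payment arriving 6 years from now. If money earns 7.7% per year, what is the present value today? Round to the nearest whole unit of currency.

CHF 157,010

Value one period before first payment (t=5): 19825 × [1 − (1+0.077)^(−29)] / 0.077 = 19825 × 11.476050 = 227,512.6876
PV₀ = 227,512.6876 / (1+0.077)^5 = 227,512.6876 / 1.449034 = 157,009.9243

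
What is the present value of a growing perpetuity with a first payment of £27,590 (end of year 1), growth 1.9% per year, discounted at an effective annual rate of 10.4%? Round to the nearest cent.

£324,588.24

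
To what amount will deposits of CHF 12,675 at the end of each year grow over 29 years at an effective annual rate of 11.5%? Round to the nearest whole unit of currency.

CHF 2,479,315

Accumulation factor s(29|0.115) = 195.606675; FV = 12675 × 195.606675 = 2,479,314.6065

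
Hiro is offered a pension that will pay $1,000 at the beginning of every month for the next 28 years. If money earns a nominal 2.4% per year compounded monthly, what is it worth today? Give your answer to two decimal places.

$244,974.46

With 12 periods per year: i = 0.002, n = 336.
PV = 1000 × [1 − (1+0.002)^(−336)] / 0.002 × (1+i) = 1000 × 244.974460 = 244,974.4597
Payments are at the start of each period, so multiply by (1+i).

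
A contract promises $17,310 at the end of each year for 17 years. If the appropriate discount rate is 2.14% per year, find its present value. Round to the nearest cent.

$244,521.68

Annuity factor a(17|0.0214) = 14.126036; PV = 17310 × 14.126036 = 244,521.6755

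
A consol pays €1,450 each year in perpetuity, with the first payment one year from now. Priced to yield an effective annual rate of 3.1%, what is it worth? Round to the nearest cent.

PV = C/r = 1450/0.031 = 46,774.1935

€46,774.19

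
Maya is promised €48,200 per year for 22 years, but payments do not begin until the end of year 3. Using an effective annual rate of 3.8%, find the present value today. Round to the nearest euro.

PV at t=2 (ordinary 22-year annuity): 48200 × a(22|0.038) = 48200 × 14.731361 = 710,051.5826
PV₀ = 710,051.5826 / (1+0.038)^2 = 710,051.5826 / 1.077444 = 659,014.8375

€659,015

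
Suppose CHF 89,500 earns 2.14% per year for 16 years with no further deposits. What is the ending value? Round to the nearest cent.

FV = 89,500 × (1 + 0.0214)^16 = 125,590.4717

CHF 125,590.47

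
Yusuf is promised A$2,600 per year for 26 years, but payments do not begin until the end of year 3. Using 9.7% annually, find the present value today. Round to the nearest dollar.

A$20,267

Value one period before first payment (t=2): 2600 × [1 − (1+0.097)^(−26)] / 0.097 = 2600 × 9.380620 = 24,389.6121
PV₀ = 24,389.6121 / (1+0.097)^2 = 24,389.6121 / 1.203409 = 20,267.1013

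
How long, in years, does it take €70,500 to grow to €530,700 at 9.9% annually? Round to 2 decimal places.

21.38 years

n = ln(530700/70500) / ln(1+0.099) = ln(7.52766) / 0.094401 = 21.3832 years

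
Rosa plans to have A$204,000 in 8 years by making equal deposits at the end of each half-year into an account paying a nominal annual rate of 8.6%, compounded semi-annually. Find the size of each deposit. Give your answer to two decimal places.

A$9,124.93

Periodic rate i = 0.086/2 = 0.043; n = 8 × 2 = 16 periods.
FV-annuity factor = 22.356329; PMT = 204000 / 22.356329 = 9,124.9327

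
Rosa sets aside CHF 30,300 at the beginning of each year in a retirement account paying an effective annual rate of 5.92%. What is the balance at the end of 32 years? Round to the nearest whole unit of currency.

CHF 2,872,902

FV = 30300 × [(1+0.0592)^32 − 1] / 0.0592 × (1+i) = 30300 × 94.815233 = 2,872,901.5691
(Beginning-of-period payments → annuity-due factor ×(1+i).)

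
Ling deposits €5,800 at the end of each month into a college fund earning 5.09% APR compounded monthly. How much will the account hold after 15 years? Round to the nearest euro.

i = 0.0509/12 = 0.00424167 per month; n = 15·12 = 180.
FV = 5800 × [(1+0.00424167)^180 − 1] / 0.00424167 = 5800 × 269.307190 = 1,561,981.7042

€1,561,982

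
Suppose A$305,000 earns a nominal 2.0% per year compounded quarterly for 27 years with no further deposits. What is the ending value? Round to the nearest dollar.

A$522,678

With 4 periods per year: i = 0.005, n = 108.
FV = PV·(1+i)^n = 305,000 × 1.713699 = 522,678.3471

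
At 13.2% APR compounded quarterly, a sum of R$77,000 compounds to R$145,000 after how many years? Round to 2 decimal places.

Periodic rate i = 0.132/4 = 0.033.
(1+i)^n = 145000/77000 = 1.88312, so n = ln 1.88312 / ln 1.033 = 19.4944 quarters
= 19.4944/4 years

4.87 years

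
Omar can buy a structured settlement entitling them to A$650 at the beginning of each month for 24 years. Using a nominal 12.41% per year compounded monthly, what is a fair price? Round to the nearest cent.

With 12 periods per year: i = 0.0103417, n = 288.
PV = 650 × [1 − (1+0.0103417)^(−288)] / 0.0103417 × (1+i) = 650 × 92.649393 = 60,222.1056
Payments are at the start of each period, so multiply by (1+i).

A$60,222.11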